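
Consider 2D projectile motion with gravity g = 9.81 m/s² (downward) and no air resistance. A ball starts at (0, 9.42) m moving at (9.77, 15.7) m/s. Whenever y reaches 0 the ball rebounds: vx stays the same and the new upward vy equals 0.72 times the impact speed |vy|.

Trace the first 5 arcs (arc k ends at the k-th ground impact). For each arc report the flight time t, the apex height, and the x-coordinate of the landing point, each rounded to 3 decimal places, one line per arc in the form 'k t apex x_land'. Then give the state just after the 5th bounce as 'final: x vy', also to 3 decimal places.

Arc 1: start y=9.420, vy=15.700 → t=3.717, apex=21.983, x_land=36.319, impact vy=-20.768
  bounce: vy ← 0.72·20.768 = 14.953
Arc 2: start y=0.000, vy=14.953 → t=3.049, apex=11.396, x_land=66.103, impact vy=-14.953
  bounce: vy ← 0.72·14.953 = 10.766
Arc 3: start y=0.000, vy=10.766 → t=2.195, apex=5.908, x_land=87.548, impact vy=-10.766
  bounce: vy ← 0.72·10.766 = 7.752
Arc 4: start y=0.000, vy=7.752 → t=1.580, apex=3.063, x_land=102.988, impact vy=-7.752
  bounce: vy ← 0.72·7.752 = 5.581
Arc 5: start y=0.000, vy=5.581 → t=1.138, apex=1.588, x_land=114.105, impact vy=-5.581
  bounce: vy ← 0.72·5.581 = 4.018

1 3.717 21.983 36.319
2 3.049 11.396 66.103
3 2.195 5.908 87.548
4 1.580 3.063 102.988
5 1.138 1.588 114.105
final: 114.105 4.018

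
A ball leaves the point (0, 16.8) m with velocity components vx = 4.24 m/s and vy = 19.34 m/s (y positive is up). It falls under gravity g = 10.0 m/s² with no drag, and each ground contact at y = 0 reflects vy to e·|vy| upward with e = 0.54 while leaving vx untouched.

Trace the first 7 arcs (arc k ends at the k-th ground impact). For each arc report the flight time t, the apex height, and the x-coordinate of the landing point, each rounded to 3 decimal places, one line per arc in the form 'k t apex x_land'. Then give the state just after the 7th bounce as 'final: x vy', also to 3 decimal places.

1 4.599 35.502 19.498
2 2.878 10.352 31.700
3 1.554 3.019 38.289
4 0.839 0.880 41.847
5 0.453 0.257 43.769
6 0.245 0.075 44.806
7 0.132 0.022 45.367
final: 45.367 0.357

Arc 1: start y=16.800, vy=19.340 → t=4.599, apex=35.502, x_land=19.498, impact vy=-26.646
  bounce: vy ← 0.54·26.646 = 14.389
Arc 2: start y=0.000, vy=14.389 → t=2.878, apex=10.352, x_land=31.700, impact vy=-14.389
  bounce: vy ← 0.54·14.389 = 7.770
Arc 3: start y=0.000, vy=7.770 → t=1.554, apex=3.019, x_land=38.289, impact vy=-7.770
  bounce: vy ← 0.54·7.770 = 4.196
Arc 4: start y=0.000, vy=4.196 → t=0.839, apex=0.880, x_land=41.847, impact vy=-4.196
  bounce: vy ← 0.54·4.196 = 2.266
Arc 5: start y=0.000, vy=2.266 → t=0.453, apex=0.257, x_land=43.769, impact vy=-2.266
  bounce: vy ← 0.54·2.266 = 1.224
Arc 6: start y=0.000, vy=1.224 → t=0.245, apex=0.075, x_land=44.806, impact vy=-1.224
  bounce: vy ← 0.54·1.224 = 0.661
Arc 7: start y=0.000, vy=0.661 → t=0.132, apex=0.022, x_land=45.367, impact vy=-0.661
  bounce: vy ← 0.54·0.661 = 0.357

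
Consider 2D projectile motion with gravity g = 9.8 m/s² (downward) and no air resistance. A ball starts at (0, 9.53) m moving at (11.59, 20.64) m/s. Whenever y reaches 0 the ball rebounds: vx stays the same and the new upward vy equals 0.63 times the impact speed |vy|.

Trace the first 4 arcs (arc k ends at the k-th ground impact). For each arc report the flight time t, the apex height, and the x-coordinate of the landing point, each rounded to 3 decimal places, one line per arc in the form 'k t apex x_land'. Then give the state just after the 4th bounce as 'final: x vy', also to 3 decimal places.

1 4.632 31.265 53.686
2 3.183 12.409 90.574
3 2.005 4.925 113.814
4 1.263 1.955 128.455
final: 128.455 3.900

Arc 1: start y=9.530, vy=20.640 → t=4.632, apex=31.265, x_land=53.686, impact vy=-24.755
  bounce: vy ← 0.63·24.755 = 15.595
Arc 2: start y=0.000, vy=15.595 → t=3.183, apex=12.409, x_land=90.574, impact vy=-15.595
  bounce: vy ← 0.63·15.595 = 9.825
Arc 3: start y=0.000, vy=9.825 → t=2.005, apex=4.925, x_land=113.814, impact vy=-9.825
  bounce: vy ← 0.63·9.825 = 6.190
Arc 4: start y=0.000, vy=6.190 → t=1.263, apex=1.955, x_land=128.455, impact vy=-6.190
  bounce: vy ← 0.63·6.190 = 3.900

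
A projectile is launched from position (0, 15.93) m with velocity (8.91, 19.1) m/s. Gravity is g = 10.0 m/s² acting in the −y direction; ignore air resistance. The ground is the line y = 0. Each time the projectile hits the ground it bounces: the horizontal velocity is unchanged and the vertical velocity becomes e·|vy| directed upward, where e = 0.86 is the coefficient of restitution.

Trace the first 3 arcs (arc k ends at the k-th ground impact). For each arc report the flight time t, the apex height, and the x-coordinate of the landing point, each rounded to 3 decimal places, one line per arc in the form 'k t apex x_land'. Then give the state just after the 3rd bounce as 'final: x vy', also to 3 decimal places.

1 4.524 34.171 40.311
2 4.496 25.273 80.374
3 3.867 18.692 114.828
final: 114.828 16.628

Arc 1: start y=15.930, vy=19.100 → t=4.524, apex=34.171, x_land=40.311, impact vy=-26.142
  bounce: vy ← 0.86·26.142 = 22.482
Arc 2: start y=0.000, vy=22.482 → t=4.496, apex=25.273, x_land=80.374, impact vy=-22.482
  bounce: vy ← 0.86·22.482 = 19.335
Arc 3: start y=0.000, vy=19.335 → t=3.867, apex=18.692, x_land=114.828, impact vy=-19.335
  bounce: vy ← 0.86·19.335 = 16.628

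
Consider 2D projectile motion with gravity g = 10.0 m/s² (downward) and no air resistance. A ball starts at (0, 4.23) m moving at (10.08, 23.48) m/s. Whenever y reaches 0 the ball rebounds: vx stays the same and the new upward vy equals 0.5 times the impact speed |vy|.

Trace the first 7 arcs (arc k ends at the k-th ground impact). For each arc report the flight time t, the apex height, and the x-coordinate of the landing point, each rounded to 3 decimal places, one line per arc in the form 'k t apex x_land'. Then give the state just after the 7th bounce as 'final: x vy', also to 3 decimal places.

1 4.870 31.796 49.087
2 2.522 7.949 74.506
3 1.261 1.987 87.215
4 0.630 0.497 93.570
5 0.315 0.124 96.747
6 0.158 0.031 98.336
7 0.079 0.008 99.131
final: 99.131 0.197

Arc 1: start y=4.230, vy=23.480 → t=4.870, apex=31.796, x_land=49.087, impact vy=-25.217
  bounce: vy ← 0.5·25.217 = 12.609
Arc 2: start y=0.000, vy=12.609 → t=2.522, apex=7.949, x_land=74.506, impact vy=-12.609
  bounce: vy ← 0.5·12.609 = 6.304
Arc 3: start y=0.000, vy=6.304 → t=1.261, apex=1.987, x_land=87.215, impact vy=-6.304
  bounce: vy ← 0.5·6.304 = 3.152
Arc 4: start y=0.000, vy=3.152 → t=0.630, apex=0.497, x_land=93.570, impact vy=-3.152
  bounce: vy ← 0.5·3.152 = 1.576
Arc 5: start y=0.000, vy=1.576 → t=0.315, apex=0.124, x_land=96.747, impact vy=-1.576
  bounce: vy ← 0.5·1.576 = 0.788
Arc 6: start y=0.000, vy=0.788 → t=0.158, apex=0.031, x_land=98.336, impact vy=-0.788
  bounce: vy ← 0.5·0.788 = 0.394
Arc 7: start y=0.000, vy=0.394 → t=0.079, apex=0.008, x_land=99.131, impact vy=-0.394
  bounce: vy ← 0.5·0.394 = 0.197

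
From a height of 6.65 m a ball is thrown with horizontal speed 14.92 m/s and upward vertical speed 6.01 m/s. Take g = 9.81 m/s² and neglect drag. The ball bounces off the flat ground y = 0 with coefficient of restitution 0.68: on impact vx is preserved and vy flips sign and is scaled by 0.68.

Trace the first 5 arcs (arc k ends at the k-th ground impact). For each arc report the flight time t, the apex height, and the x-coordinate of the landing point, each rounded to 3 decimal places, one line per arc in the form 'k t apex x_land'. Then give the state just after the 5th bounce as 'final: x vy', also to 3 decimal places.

1 1.928 8.491 28.771
2 1.789 3.926 55.468
3 1.217 1.815 73.622
4 0.827 0.839 85.967
5 0.563 0.388 94.362
final: 94.362 1.877

Arc 1: start y=6.650, vy=6.010 → t=1.928, apex=8.491, x_land=28.771, impact vy=-12.907
  bounce: vy ← 0.68·12.907 = 8.777
Arc 2: start y=0.000, vy=8.777 → t=1.789, apex=3.926, x_land=55.468, impact vy=-8.777
  bounce: vy ← 0.68·8.777 = 5.968
Arc 3: start y=0.000, vy=5.968 → t=1.217, apex=1.815, x_land=73.622, impact vy=-5.968
  bounce: vy ← 0.68·5.968 = 4.058
Arc 4: start y=0.000, vy=4.058 → t=0.827, apex=0.839, x_land=85.967, impact vy=-4.058
  bounce: vy ← 0.68·4.058 = 2.760
Arc 5: start y=0.000, vy=2.760 → t=0.563, apex=0.388, x_land=94.362, impact vy=-2.760
  bounce: vy ← 0.68·2.760 = 1.877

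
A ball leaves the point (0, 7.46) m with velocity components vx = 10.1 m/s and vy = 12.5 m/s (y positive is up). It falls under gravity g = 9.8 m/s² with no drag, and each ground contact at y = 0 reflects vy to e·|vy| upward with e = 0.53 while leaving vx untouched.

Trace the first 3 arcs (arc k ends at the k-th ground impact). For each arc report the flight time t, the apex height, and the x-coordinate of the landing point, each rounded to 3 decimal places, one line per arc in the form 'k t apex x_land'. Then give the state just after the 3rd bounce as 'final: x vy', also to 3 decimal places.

Arc 1: start y=7.460, vy=12.500 → t=3.050, apex=15.432, x_land=30.807, impact vy=-17.392
  bounce: vy ← 0.53·17.392 = 9.218
Arc 2: start y=0.000, vy=9.218 → t=1.881, apex=4.335, x_land=49.806, impact vy=-9.218
  bounce: vy ← 0.53·9.218 = 4.885
Arc 3: start y=0.000, vy=4.885 → t=0.997, apex=1.218, x_land=59.876, impact vy=-4.885
  bounce: vy ← 0.53·4.885 = 2.589

1 3.050 15.432 30.807
2 1.881 4.335 49.806
3 0.997 1.218 59.876
final: 59.876 2.589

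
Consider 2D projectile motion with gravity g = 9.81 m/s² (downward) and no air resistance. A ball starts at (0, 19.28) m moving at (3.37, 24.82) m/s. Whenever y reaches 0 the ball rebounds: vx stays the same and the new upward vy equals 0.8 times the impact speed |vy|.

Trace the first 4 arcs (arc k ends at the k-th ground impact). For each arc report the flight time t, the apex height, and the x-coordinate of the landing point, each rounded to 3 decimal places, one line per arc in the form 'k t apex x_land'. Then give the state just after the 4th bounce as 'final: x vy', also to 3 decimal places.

Arc 1: start y=19.280, vy=24.820 → t=5.744, apex=50.678, x_land=19.359, impact vy=-31.533
  bounce: vy ← 0.8·31.533 = 25.226
Arc 2: start y=0.000, vy=25.226 → t=5.143, apex=32.434, x_land=36.690, impact vy=-25.226
  bounce: vy ← 0.8·25.226 = 20.181
Arc 3: start y=0.000, vy=20.181 → t=4.114, apex=20.758, x_land=50.556, impact vy=-20.181
  bounce: vy ← 0.8·20.181 = 16.145
Arc 4: start y=0.000, vy=16.145 → t=3.291, apex=13.285, x_land=61.648, impact vy=-16.145
  bounce: vy ← 0.8·16.145 = 12.916

1 5.744 50.678 19.359
2 5.143 32.434 36.690
3 4.114 20.758 50.556
4 3.291 13.285 61.648
final: 61.648 12.916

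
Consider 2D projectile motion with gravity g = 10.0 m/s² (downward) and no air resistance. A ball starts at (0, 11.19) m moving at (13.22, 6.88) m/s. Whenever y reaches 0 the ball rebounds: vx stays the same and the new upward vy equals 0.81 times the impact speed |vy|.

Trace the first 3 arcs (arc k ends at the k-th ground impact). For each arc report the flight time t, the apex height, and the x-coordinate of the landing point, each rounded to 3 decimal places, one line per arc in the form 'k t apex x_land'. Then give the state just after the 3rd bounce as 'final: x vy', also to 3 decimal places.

1 2.335 13.557 30.864
2 2.668 8.895 66.128
3 2.161 5.836 94.693
final: 94.693 8.751

Arc 1: start y=11.190, vy=6.880 → t=2.335, apex=13.557, x_land=30.864, impact vy=-16.466
  bounce: vy ← 0.81·16.466 = 13.338
Arc 2: start y=0.000, vy=13.338 → t=2.668, apex=8.895, x_land=66.128, impact vy=-13.338
  bounce: vy ← 0.81·13.338 = 10.803
Arc 3: start y=0.000, vy=10.803 → t=2.161, apex=5.836, x_land=94.693, impact vy=-10.803
  bounce: vy ← 0.81·10.803 = 8.751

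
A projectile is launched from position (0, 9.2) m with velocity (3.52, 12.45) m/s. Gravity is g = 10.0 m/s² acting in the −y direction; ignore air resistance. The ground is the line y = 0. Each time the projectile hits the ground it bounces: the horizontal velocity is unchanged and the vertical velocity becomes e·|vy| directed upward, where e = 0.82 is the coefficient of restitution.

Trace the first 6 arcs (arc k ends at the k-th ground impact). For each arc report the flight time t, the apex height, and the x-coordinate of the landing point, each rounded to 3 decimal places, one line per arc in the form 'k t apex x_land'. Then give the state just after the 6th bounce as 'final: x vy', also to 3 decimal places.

1 3.086 16.950 10.863
2 3.020 11.397 21.492
3 2.476 7.664 30.208
4 2.030 5.153 37.355
5 1.665 3.465 43.215
6 1.365 2.330 48.021
final: 48.021 5.597

Arc 1: start y=9.200, vy=12.450 → t=3.086, apex=16.950, x_land=10.863, impact vy=-18.412
  bounce: vy ← 0.82·18.412 = 15.098
Arc 2: start y=0.000, vy=15.098 → t=3.020, apex=11.397, x_land=21.492, impact vy=-15.098
  bounce: vy ← 0.82·15.098 = 12.380
Arc 3: start y=0.000, vy=12.380 → t=2.476, apex=7.664, x_land=30.208, impact vy=-12.380
  bounce: vy ← 0.82·12.380 = 10.152
Arc 4: start y=0.000, vy=10.152 → t=2.030, apex=5.153, x_land=37.355, impact vy=-10.152
  bounce: vy ← 0.82·10.152 = 8.324
Arc 5: start y=0.000, vy=8.324 → t=1.665, apex=3.465, x_land=43.215, impact vy=-8.324
  bounce: vy ← 0.82·8.324 = 6.826
Arc 6: start y=0.000, vy=6.826 → t=1.365, apex=2.330, x_land=48.021, impact vy=-6.826
  bounce: vy ← 0.82·6.826 = 5.597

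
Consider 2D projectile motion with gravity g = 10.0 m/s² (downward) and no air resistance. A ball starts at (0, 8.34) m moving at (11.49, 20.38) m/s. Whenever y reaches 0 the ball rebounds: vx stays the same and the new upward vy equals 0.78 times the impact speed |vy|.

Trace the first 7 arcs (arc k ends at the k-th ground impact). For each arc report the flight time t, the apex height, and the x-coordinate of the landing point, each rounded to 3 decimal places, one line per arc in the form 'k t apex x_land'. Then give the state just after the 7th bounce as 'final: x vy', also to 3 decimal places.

1 4.451 29.107 51.139
2 3.764 17.709 94.387
3 2.936 10.774 128.120
4 2.290 6.555 154.431
5 1.786 3.988 174.955
6 1.393 2.426 190.963
7 1.087 1.476 203.449
final: 203.449 4.238

Arc 1: start y=8.340, vy=20.380 → t=4.451, apex=29.107, x_land=51.139, impact vy=-24.128
  bounce: vy ← 0.78·24.128 = 18.820
Arc 2: start y=0.000, vy=18.820 → t=3.764, apex=17.709, x_land=94.387, impact vy=-18.820
  bounce: vy ← 0.78·18.820 = 14.679
Arc 3: start y=0.000, vy=14.679 → t=2.936, apex=10.774, x_land=128.120, impact vy=-14.679
  bounce: vy ← 0.78·14.679 = 11.450
Arc 4: start y=0.000, vy=11.450 → t=2.290, apex=6.555, x_land=154.431, impact vy=-11.450
  bounce: vy ← 0.78·11.450 = 8.931
Arc 5: start y=0.000, vy=8.931 → t=1.786, apex=3.988, x_land=174.955, impact vy=-8.931
  bounce: vy ← 0.78·8.931 = 6.966
Arc 6: start y=0.000, vy=6.966 → t=1.393, apex=2.426, x_land=190.963, impact vy=-6.966
  bounce: vy ← 0.78·6.966 = 5.434
Arc 7: start y=0.000, vy=5.434 → t=1.087, apex=1.476, x_land=203.449, impact vy=-5.434
  bounce: vy ← 0.78·5.434 = 4.238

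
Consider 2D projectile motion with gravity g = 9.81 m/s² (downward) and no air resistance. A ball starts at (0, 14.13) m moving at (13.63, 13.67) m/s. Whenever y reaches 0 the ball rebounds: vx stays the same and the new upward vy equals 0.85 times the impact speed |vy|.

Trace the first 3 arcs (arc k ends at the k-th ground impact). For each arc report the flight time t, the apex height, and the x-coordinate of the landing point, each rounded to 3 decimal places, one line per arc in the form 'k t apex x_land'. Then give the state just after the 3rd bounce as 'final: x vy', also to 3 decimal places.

1 3.589 23.654 48.925
2 3.733 17.090 99.809
3 3.173 12.348 143.060
final: 143.060 13.230

Arc 1: start y=14.130, vy=13.670 → t=3.589, apex=23.654, x_land=48.925, impact vy=-21.543
  bounce: vy ← 0.85·21.543 = 18.312
Arc 2: start y=0.000, vy=18.312 → t=3.733, apex=17.090, x_land=99.809, impact vy=-18.312
  bounce: vy ← 0.85·18.312 = 15.565
Arc 3: start y=0.000, vy=15.565 → t=3.173, apex=12.348, x_land=143.060, impact vy=-15.565
  bounce: vy ← 0.85·15.565 = 13.230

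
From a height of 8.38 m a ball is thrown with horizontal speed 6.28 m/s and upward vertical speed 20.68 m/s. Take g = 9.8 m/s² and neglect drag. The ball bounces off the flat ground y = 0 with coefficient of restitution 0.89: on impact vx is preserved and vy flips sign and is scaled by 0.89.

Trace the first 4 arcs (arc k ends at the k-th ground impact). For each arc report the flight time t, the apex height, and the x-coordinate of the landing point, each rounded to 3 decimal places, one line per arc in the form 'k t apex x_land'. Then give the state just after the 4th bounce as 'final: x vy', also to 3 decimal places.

1 4.593 30.200 28.843
2 4.419 23.921 56.594
3 3.933 18.948 81.292
4 3.500 15.009 103.274
final: 103.274 15.265

Arc 1: start y=8.380, vy=20.680 → t=4.593, apex=30.200, x_land=28.843, impact vy=-24.329
  bounce: vy ← 0.89·24.329 = 21.653
Arc 2: start y=0.000, vy=21.653 → t=4.419, apex=23.921, x_land=56.594, impact vy=-21.653
  bounce: vy ← 0.89·21.653 = 19.271
Arc 3: start y=0.000, vy=19.271 → t=3.933, apex=18.948, x_land=81.292, impact vy=-19.271
  bounce: vy ← 0.89·19.271 = 17.151
Arc 4: start y=0.000, vy=17.151 → t=3.500, apex=15.009, x_land=103.274, impact vy=-17.151
  bounce: vy ← 0.89·17.151 = 15.265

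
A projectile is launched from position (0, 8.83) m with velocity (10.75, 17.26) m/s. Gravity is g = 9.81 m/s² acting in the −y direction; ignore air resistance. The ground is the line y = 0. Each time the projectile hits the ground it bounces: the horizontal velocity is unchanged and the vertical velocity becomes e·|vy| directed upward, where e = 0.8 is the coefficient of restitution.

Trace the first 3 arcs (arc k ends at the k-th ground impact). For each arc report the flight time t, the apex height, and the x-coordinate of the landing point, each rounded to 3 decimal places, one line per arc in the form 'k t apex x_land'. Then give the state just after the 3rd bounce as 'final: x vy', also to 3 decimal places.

Arc 1: start y=8.830, vy=17.260 → t=3.972, apex=24.014, x_land=42.700, impact vy=-21.706
  bounce: vy ← 0.8·21.706 = 17.365
Arc 2: start y=0.000, vy=17.365 → t=3.540, apex=15.369, x_land=80.757, impact vy=-17.365
  bounce: vy ← 0.8·17.365 = 13.892
Arc 3: start y=0.000, vy=13.892 → t=2.832, apex=9.836, x_land=111.203, impact vy=-13.892
  bounce: vy ← 0.8·13.892 = 11.113

1 3.972 24.014 42.700
2 3.540 15.369 80.757
3 2.832 9.836 111.203
final: 111.203 11.113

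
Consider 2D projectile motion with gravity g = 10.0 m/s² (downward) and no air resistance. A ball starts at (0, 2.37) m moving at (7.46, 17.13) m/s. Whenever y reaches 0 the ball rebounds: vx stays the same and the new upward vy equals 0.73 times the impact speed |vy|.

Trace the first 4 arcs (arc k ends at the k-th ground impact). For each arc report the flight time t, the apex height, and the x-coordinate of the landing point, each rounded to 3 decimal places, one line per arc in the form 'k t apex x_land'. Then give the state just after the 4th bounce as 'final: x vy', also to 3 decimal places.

Arc 1: start y=2.370, vy=17.130 → t=3.559, apex=17.042, x_land=26.551, impact vy=-18.462
  bounce: vy ← 0.73·18.462 = 13.477
Arc 2: start y=0.000, vy=13.477 → t=2.695, apex=9.082, x_land=46.659, impact vy=-13.477
  bounce: vy ← 0.73·13.477 = 9.838
Arc 3: start y=0.000, vy=9.838 → t=1.968, apex=4.840, x_land=61.338, impact vy=-9.838
  bounce: vy ← 0.73·9.838 = 7.182
Arc 4: start y=0.000, vy=7.182 → t=1.436, apex=2.579, x_land=72.053, impact vy=-7.182
  bounce: vy ← 0.73·7.182 = 5.243

1 3.559 17.042 26.551
2 2.695 9.082 46.659
3 1.968 4.840 61.338
4 1.436 2.579 72.053
final: 72.053 5.243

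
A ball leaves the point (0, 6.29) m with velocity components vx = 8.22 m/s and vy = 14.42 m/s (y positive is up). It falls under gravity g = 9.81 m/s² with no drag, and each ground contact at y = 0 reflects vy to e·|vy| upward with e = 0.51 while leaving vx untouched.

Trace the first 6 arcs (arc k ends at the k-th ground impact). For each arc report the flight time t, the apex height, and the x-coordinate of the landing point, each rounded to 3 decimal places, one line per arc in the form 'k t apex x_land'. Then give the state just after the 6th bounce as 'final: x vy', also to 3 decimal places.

1 3.325 16.888 27.335
2 1.893 4.393 42.893
3 0.965 1.143 50.827
4 0.492 0.297 54.874
5 0.251 0.077 56.938
6 0.128 0.020 57.990
final: 57.990 0.320

Arc 1: start y=6.290, vy=14.420 → t=3.325, apex=16.888, x_land=27.335, impact vy=-18.203
  bounce: vy ← 0.51·18.203 = 9.283
Arc 2: start y=0.000, vy=9.283 → t=1.893, apex=4.393, x_land=42.893, impact vy=-9.283
  bounce: vy ← 0.51·9.283 = 4.735
Arc 3: start y=0.000, vy=4.735 → t=0.965, apex=1.143, x_land=50.827, impact vy=-4.735
  bounce: vy ← 0.51·4.735 = 2.415
Arc 4: start y=0.000, vy=2.415 → t=0.492, apex=0.297, x_land=54.874, impact vy=-2.415
  bounce: vy ← 0.51·2.415 = 1.231
Arc 5: start y=0.000, vy=1.231 → t=0.251, apex=0.077, x_land=56.938, impact vy=-1.231
  bounce: vy ← 0.51·1.231 = 0.628
Arc 6: start y=0.000, vy=0.628 → t=0.128, apex=0.020, x_land=57.990, impact vy=-0.628
  bounce: vy ← 0.51·0.628 = 0.320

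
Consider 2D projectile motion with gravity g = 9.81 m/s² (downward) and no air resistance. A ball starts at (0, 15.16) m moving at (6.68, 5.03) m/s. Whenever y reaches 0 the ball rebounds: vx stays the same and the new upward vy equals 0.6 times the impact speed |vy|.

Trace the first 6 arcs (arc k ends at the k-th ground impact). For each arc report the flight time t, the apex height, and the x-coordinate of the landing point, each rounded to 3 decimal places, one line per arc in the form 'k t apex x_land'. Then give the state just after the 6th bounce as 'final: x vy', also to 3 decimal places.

1 2.344 16.450 15.658
2 2.198 5.922 30.338
3 1.319 2.132 39.146
4 0.791 0.767 44.430
5 0.475 0.276 47.601
6 0.285 0.099 49.504
final: 49.504 0.838

Arc 1: start y=15.160, vy=5.030 → t=2.344, apex=16.450, x_land=15.658, impact vy=-17.965
  bounce: vy ← 0.6·17.965 = 10.779
Arc 2: start y=0.000, vy=10.779 → t=2.198, apex=5.922, x_land=30.338, impact vy=-10.779
  bounce: vy ← 0.6·10.779 = 6.467
Arc 3: start y=0.000, vy=6.467 → t=1.319, apex=2.132, x_land=39.146, impact vy=-6.467
  bounce: vy ← 0.6·6.467 = 3.880
Arc 4: start y=0.000, vy=3.880 → t=0.791, apex=0.767, x_land=44.430, impact vy=-3.880
  bounce: vy ← 0.6·3.880 = 2.328
Arc 5: start y=0.000, vy=2.328 → t=0.475, apex=0.276, x_land=47.601, impact vy=-2.328
  bounce: vy ← 0.6·2.328 = 1.397
Arc 6: start y=0.000, vy=1.397 → t=0.285, apex=0.099, x_land=49.504, impact vy=-1.397
  bounce: vy ← 0.6·1.397 = 0.838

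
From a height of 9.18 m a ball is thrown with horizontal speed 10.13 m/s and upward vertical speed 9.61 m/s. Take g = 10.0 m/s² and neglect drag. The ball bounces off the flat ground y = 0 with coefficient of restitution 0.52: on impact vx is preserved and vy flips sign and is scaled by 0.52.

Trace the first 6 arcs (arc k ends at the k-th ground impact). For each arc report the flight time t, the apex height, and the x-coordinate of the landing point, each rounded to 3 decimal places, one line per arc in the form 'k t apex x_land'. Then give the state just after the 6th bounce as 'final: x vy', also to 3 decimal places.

1 2.622 13.798 26.563
2 1.728 3.731 44.064
3 0.898 1.009 53.164
4 0.467 0.273 57.896
5 0.243 0.074 60.357
6 0.126 0.020 61.637
final: 61.637 0.328

Arc 1: start y=9.180, vy=9.610 → t=2.622, apex=13.798, x_land=26.563, impact vy=-16.612
  bounce: vy ← 0.52·16.612 = 8.638
Arc 2: start y=0.000, vy=8.638 → t=1.728, apex=3.731, x_land=44.064, impact vy=-8.638
  bounce: vy ← 0.52·8.638 = 4.492
Arc 3: start y=0.000, vy=4.492 → t=0.898, apex=1.009, x_land=53.164, impact vy=-4.492
  bounce: vy ← 0.52·4.492 = 2.336
Arc 4: start y=0.000, vy=2.336 → t=0.467, apex=0.273, x_land=57.896, impact vy=-2.336
  bounce: vy ← 0.52·2.336 = 1.215
Arc 5: start y=0.000, vy=1.215 → t=0.243, apex=0.074, x_land=60.357, impact vy=-1.215
  bounce: vy ← 0.52·1.215 = 0.632
Arc 6: start y=0.000, vy=0.632 → t=0.126, apex=0.020, x_land=61.637, impact vy=-0.632
  bounce: vy ← 0.52·0.632 = 0.328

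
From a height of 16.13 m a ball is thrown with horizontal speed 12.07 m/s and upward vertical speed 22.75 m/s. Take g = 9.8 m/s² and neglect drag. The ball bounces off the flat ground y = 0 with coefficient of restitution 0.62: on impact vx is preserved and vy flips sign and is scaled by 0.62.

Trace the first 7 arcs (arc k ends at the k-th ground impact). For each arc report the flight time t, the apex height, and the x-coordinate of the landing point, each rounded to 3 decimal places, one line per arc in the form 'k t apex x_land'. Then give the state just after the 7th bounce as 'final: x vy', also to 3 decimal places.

1 5.268 42.536 63.582
2 3.653 16.351 107.679
3 2.265 6.285 135.019
4 1.404 2.416 151.970
5 0.871 0.929 162.480
6 0.540 0.357 168.996
7 0.335 0.137 173.036
final: 173.036 1.017

Arc 1: start y=16.130, vy=22.750 → t=5.268, apex=42.536, x_land=63.582, impact vy=-28.874
  bounce: vy ← 0.62·28.874 = 17.902
Arc 2: start y=0.000, vy=17.902 → t=3.653, apex=16.351, x_land=107.679, impact vy=-17.902
  bounce: vy ← 0.62·17.902 = 11.099
Arc 3: start y=0.000, vy=11.099 → t=2.265, apex=6.285, x_land=135.019, impact vy=-11.099
  bounce: vy ← 0.62·11.099 = 6.881
Arc 4: start y=0.000, vy=6.881 → t=1.404, apex=2.416, x_land=151.970, impact vy=-6.881
  bounce: vy ← 0.62·6.881 = 4.267
Arc 5: start y=0.000, vy=4.267 → t=0.871, apex=0.929, x_land=162.480, impact vy=-4.267
  bounce: vy ← 0.62·4.267 = 2.645
Arc 6: start y=0.000, vy=2.645 → t=0.540, apex=0.357, x_land=168.996, impact vy=-2.645
  bounce: vy ← 0.62·2.645 = 1.640
Arc 7: start y=0.000, vy=1.640 → t=0.335, apex=0.137, x_land=173.036, impact vy=-1.640
  bounce: vy ← 0.62·1.640 = 1.017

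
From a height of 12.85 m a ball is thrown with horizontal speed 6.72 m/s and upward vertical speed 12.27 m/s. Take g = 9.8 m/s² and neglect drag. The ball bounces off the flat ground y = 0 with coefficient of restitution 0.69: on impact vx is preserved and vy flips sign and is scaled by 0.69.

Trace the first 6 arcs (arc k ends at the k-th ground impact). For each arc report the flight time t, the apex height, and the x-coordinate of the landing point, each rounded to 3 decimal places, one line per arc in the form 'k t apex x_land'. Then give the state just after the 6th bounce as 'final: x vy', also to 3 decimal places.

1 3.299 20.531 22.169
2 2.825 9.775 41.152
3 1.949 4.654 54.250
4 1.345 2.216 63.288
5 0.928 1.055 69.524
6 0.640 0.502 73.827
final: 73.827 2.165

Arc 1: start y=12.850, vy=12.270 → t=3.299, apex=20.531, x_land=22.169, impact vy=-20.060
  bounce: vy ← 0.69·20.060 = 13.842
Arc 2: start y=0.000, vy=13.842 → t=2.825, apex=9.775, x_land=41.152, impact vy=-13.842
  bounce: vy ← 0.69·13.842 = 9.551
Arc 3: start y=0.000, vy=9.551 → t=1.949, apex=4.654, x_land=54.250, impact vy=-9.551
  bounce: vy ← 0.69·9.551 = 6.590
Arc 4: start y=0.000, vy=6.590 → t=1.345, apex=2.216, x_land=63.288, impact vy=-6.590
  bounce: vy ← 0.69·6.590 = 4.547
Arc 5: start y=0.000, vy=4.547 → t=0.928, apex=1.055, x_land=69.524, impact vy=-4.547
  bounce: vy ← 0.69·4.547 = 3.137
Arc 6: start y=0.000, vy=3.137 → t=0.640, apex=0.502, x_land=73.827, impact vy=-3.137
  bounce: vy ← 0.69·3.137 = 2.165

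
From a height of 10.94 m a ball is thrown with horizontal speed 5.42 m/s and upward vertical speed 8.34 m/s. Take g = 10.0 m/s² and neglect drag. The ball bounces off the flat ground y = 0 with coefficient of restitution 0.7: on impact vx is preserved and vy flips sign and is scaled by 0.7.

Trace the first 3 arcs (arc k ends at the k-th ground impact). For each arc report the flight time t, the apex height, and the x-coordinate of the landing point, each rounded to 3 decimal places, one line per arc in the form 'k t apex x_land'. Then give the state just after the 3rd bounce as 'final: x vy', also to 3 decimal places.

1 2.532 14.418 13.724
2 2.377 7.065 26.609
3 1.664 3.462 35.629
final: 35.629 5.824

Arc 1: start y=10.940, vy=8.340 → t=2.532, apex=14.418, x_land=13.724, impact vy=-16.981
  bounce: vy ← 0.7·16.981 = 11.887
Arc 2: start y=0.000, vy=11.887 → t=2.377, apex=7.065, x_land=26.609, impact vy=-11.887
  bounce: vy ← 0.7·11.887 = 8.321
Arc 3: start y=0.000, vy=8.321 → t=1.664, apex=3.462, x_land=35.629, impact vy=-8.321
  bounce: vy ← 0.7·8.321 = 5.824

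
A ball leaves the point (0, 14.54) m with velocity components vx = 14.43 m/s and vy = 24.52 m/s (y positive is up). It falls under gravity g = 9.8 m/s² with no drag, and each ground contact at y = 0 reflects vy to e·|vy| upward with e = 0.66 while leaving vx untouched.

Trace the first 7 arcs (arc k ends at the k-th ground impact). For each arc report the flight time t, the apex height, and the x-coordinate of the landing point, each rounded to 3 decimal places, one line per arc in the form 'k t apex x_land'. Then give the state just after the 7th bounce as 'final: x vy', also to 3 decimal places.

1 5.540 45.215 79.938
2 4.010 19.696 137.799
3 2.646 8.579 175.987
4 1.747 3.737 201.191
5 1.153 1.628 217.826
6 0.761 0.709 228.805
7 0.502 0.309 236.051
final: 236.051 1.624

Arc 1: start y=14.540, vy=24.520 → t=5.540, apex=45.215, x_land=79.938, impact vy=-29.769
  bounce: vy ← 0.66·29.769 = 19.648
Arc 2: start y=0.000, vy=19.648 → t=4.010, apex=19.696, x_land=137.799, impact vy=-19.648
  bounce: vy ← 0.66·19.648 = 12.968
Arc 3: start y=0.000, vy=12.968 → t=2.646, apex=8.579, x_land=175.987, impact vy=-12.968
  bounce: vy ← 0.66·12.968 = 8.559
Arc 4: start y=0.000, vy=8.559 → t=1.747, apex=3.737, x_land=201.191, impact vy=-8.559
  bounce: vy ← 0.66·8.559 = 5.649
Arc 5: start y=0.000, vy=5.649 → t=1.153, apex=1.628, x_land=217.826, impact vy=-5.649
  bounce: vy ← 0.66·5.649 = 3.728
Arc 6: start y=0.000, vy=3.728 → t=0.761, apex=0.709, x_land=228.805, impact vy=-3.728
  bounce: vy ← 0.66·3.728 = 2.461
Arc 7: start y=0.000, vy=2.461 → t=0.502, apex=0.309, x_land=236.051, impact vy=-2.461
  bounce: vy ← 0.66·2.461 = 1.624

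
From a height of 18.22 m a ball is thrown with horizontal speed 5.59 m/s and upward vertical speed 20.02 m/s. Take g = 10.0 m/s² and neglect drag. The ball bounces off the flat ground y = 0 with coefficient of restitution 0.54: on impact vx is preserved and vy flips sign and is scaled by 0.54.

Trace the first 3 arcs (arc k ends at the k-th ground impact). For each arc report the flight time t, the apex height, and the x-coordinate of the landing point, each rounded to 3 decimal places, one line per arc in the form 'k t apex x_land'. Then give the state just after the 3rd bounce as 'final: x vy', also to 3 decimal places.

1 4.768 38.260 26.654
2 2.988 11.157 43.355
3 1.613 3.253 52.373
final: 52.373 4.356

Arc 1: start y=18.220, vy=20.020 → t=4.768, apex=38.260, x_land=26.654, impact vy=-27.662
  bounce: vy ← 0.54·27.662 = 14.938
Arc 2: start y=0.000, vy=14.938 → t=2.988, apex=11.157, x_land=43.355, impact vy=-14.938
  bounce: vy ← 0.54·14.938 = 8.066
Arc 3: start y=0.000, vy=8.066 → t=1.613, apex=3.253, x_land=52.373, impact vy=-8.066
  bounce: vy ← 0.54·8.066 = 4.356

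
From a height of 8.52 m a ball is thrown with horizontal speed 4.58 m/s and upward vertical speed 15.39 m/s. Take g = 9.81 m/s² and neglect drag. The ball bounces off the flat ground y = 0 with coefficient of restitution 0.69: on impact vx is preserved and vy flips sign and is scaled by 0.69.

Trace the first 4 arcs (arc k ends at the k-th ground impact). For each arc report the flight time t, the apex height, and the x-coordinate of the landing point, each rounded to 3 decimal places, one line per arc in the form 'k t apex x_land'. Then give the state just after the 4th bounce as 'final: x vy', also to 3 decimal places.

1 3.618 20.592 16.569
2 2.828 9.804 29.519
3 1.951 4.668 38.455
4 1.346 2.222 44.621
final: 44.621 4.556

Arc 1: start y=8.520, vy=15.390 → t=3.618, apex=20.592, x_land=16.569, impact vy=-20.100
  bounce: vy ← 0.69·20.100 = 13.869
Arc 2: start y=0.000, vy=13.869 → t=2.828, apex=9.804, x_land=29.519, impact vy=-13.869
  bounce: vy ← 0.69·13.869 = 9.570
Arc 3: start y=0.000, vy=9.570 → t=1.951, apex=4.668, x_land=38.455, impact vy=-9.570
  bounce: vy ← 0.69·9.570 = 6.603
Arc 4: start y=0.000, vy=6.603 → t=1.346, apex=2.222, x_land=44.621, impact vy=-6.603
  bounce: vy ← 0.69·6.603 = 4.556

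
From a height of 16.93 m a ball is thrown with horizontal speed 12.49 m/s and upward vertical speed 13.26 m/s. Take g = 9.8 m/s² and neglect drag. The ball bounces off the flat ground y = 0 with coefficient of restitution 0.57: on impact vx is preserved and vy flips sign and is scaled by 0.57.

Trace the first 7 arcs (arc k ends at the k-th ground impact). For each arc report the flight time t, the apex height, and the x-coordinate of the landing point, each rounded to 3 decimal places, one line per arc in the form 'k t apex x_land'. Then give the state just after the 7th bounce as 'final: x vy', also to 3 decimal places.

Arc 1: start y=16.930, vy=13.260 → t=3.652, apex=25.901, x_land=45.616, impact vy=-22.531
  bounce: vy ← 0.57·22.531 = 12.843
Arc 2: start y=0.000, vy=12.843 → t=2.621, apex=8.415, x_land=78.352, impact vy=-12.843
  bounce: vy ← 0.57·12.843 = 7.320
Arc 3: start y=0.000, vy=7.320 → t=1.494, apex=2.734, x_land=97.011, impact vy=-7.320
  bounce: vy ← 0.57·7.320 = 4.173
Arc 4: start y=0.000, vy=4.173 → t=0.852, apex=0.888, x_land=107.647, impact vy=-4.173
  bounce: vy ← 0.57·4.173 = 2.378
Arc 5: start y=0.000, vy=2.378 → t=0.485, apex=0.289, x_land=113.709, impact vy=-2.378
  bounce: vy ← 0.57·2.378 = 1.356
Arc 6: start y=0.000, vy=1.356 → t=0.277, apex=0.094, x_land=117.165, impact vy=-1.356
  bounce: vy ← 0.57·1.356 = 0.773
Arc 7: start y=0.000, vy=0.773 → t=0.158, apex=0.030, x_land=119.135, impact vy=-0.773
  bounce: vy ← 0.57·0.773 = 0.440

1 3.652 25.901 45.616
2 2.621 8.415 78.352
3 1.494 2.734 97.011
4 0.852 0.888 107.647
5 0.485 0.289 113.709
6 0.277 0.094 117.165
7 0.158 0.030 119.135
final: 119.135 0.440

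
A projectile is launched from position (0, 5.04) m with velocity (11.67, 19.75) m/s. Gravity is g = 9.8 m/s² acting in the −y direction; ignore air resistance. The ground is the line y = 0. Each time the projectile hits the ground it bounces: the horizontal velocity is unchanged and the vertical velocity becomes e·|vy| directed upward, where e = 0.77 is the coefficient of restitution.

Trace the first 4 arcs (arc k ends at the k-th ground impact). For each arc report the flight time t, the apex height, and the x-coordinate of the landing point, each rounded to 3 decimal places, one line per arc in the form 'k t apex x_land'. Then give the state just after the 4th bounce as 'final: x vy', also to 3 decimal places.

1 4.271 24.941 49.847
2 3.474 14.788 90.394
3 2.675 8.768 121.614
4 2.060 5.198 145.654
final: 145.654 7.772

Arc 1: start y=5.040, vy=19.750 → t=4.271, apex=24.941, x_land=49.847, impact vy=-22.110
  bounce: vy ← 0.77·22.110 = 17.025
Arc 2: start y=0.000, vy=17.025 → t=3.474, apex=14.788, x_land=90.394, impact vy=-17.025
  bounce: vy ← 0.77·17.025 = 13.109
Arc 3: start y=0.000, vy=13.109 → t=2.675, apex=8.768, x_land=121.614, impact vy=-13.109
  bounce: vy ← 0.77·13.109 = 10.094
Arc 4: start y=0.000, vy=10.094 → t=2.060, apex=5.198, x_land=145.654, impact vy=-10.094
  bounce: vy ← 0.77·10.094 = 7.772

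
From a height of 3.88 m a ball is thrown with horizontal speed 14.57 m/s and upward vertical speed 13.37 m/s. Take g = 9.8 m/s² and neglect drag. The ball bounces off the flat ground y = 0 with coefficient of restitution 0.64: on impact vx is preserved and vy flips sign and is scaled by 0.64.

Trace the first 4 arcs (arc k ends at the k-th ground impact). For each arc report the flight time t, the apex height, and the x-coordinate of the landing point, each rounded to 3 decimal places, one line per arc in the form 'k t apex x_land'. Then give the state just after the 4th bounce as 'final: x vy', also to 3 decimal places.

1 2.993 13.000 43.610
2 2.085 5.325 73.987
3 1.334 2.181 93.428
4 0.854 0.893 105.871
final: 105.871 2.678

Arc 1: start y=3.880, vy=13.370 → t=2.993, apex=13.000, x_land=43.610, impact vy=-15.963
  bounce: vy ← 0.64·15.963 = 10.216
Arc 2: start y=0.000, vy=10.216 → t=2.085, apex=5.325, x_land=73.987, impact vy=-10.216
  bounce: vy ← 0.64·10.216 = 6.538
Arc 3: start y=0.000, vy=6.538 → t=1.334, apex=2.181, x_land=93.428, impact vy=-6.538
  bounce: vy ← 0.64·6.538 = 4.185
Arc 4: start y=0.000, vy=4.185 → t=0.854, apex=0.893, x_land=105.871, impact vy=-4.185
  bounce: vy ← 0.64·4.185 = 2.678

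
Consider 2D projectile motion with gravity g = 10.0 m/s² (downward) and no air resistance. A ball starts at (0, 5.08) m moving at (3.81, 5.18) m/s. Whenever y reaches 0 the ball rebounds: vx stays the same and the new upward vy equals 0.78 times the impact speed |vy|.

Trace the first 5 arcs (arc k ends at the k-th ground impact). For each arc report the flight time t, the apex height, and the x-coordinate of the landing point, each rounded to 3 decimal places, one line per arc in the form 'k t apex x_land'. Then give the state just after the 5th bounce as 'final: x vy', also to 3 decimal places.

Arc 1: start y=5.080, vy=5.180 → t=1.651, apex=6.422, x_land=6.291, impact vy=-11.333
  bounce: vy ← 0.78·11.333 = 8.840
Arc 2: start y=0.000, vy=8.840 → t=1.768, apex=3.907, x_land=13.027, impact vy=-8.840
  bounce: vy ← 0.78·8.840 = 6.895
Arc 3: start y=0.000, vy=6.895 → t=1.379, apex=2.377, x_land=18.281, impact vy=-6.895
  bounce: vy ← 0.78·6.895 = 5.378
Arc 4: start y=0.000, vy=5.378 → t=1.076, apex=1.446, x_land=22.379, impact vy=-5.378
  bounce: vy ← 0.78·5.378 = 4.195
Arc 5: start y=0.000, vy=4.195 → t=0.839, apex=0.880, x_land=25.576, impact vy=-4.195
  bounce: vy ← 0.78·4.195 = 3.272

1 1.651 6.422 6.291
2 1.768 3.907 13.027
3 1.379 2.377 18.281
4 1.076 1.446 22.379
5 0.839 0.880 25.576
final: 25.576 3.272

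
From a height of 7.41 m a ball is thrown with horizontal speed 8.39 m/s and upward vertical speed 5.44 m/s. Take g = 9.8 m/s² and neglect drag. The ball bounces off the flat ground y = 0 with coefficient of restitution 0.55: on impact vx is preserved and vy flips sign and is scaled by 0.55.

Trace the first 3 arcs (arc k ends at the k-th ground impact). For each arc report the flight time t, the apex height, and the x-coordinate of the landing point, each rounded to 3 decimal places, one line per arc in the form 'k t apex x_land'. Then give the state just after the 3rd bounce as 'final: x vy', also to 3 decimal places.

Arc 1: start y=7.410, vy=5.440 → t=1.904, apex=8.920, x_land=15.977, impact vy=-13.222
  bounce: vy ← 0.55·13.222 = 7.272
Arc 2: start y=0.000, vy=7.272 → t=1.484, apex=2.698, x_land=28.429, impact vy=-7.272
  bounce: vy ← 0.55·7.272 = 4.000
Arc 3: start y=0.000, vy=4.000 → t=0.816, apex=0.816, x_land=35.278, impact vy=-4.000
  bounce: vy ← 0.55·4.000 = 2.200

1 1.904 8.920 15.977
2 1.484 2.698 28.429
3 0.816 0.816 35.278
final: 35.278 2.200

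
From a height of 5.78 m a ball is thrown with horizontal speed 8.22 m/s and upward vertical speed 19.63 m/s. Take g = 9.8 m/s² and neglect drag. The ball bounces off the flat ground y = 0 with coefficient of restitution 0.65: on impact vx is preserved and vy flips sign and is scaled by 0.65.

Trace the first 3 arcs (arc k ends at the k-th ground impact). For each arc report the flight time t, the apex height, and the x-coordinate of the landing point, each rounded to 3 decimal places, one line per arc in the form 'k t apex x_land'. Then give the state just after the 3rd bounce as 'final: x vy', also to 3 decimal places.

1 4.282 25.440 35.195
2 2.962 10.748 59.544
3 1.925 4.541 75.370
final: 75.370 6.132

Arc 1: start y=5.780, vy=19.630 → t=4.282, apex=25.440, x_land=35.195, impact vy=-22.330
  bounce: vy ← 0.65·22.330 = 14.514
Arc 2: start y=0.000, vy=14.514 → t=2.962, apex=10.748, x_land=59.544, impact vy=-14.514
  bounce: vy ← 0.65·14.514 = 9.434
Arc 3: start y=0.000, vy=9.434 → t=1.925, apex=4.541, x_land=75.370, impact vy=-9.434
  bounce: vy ← 0.65·9.434 = 6.132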